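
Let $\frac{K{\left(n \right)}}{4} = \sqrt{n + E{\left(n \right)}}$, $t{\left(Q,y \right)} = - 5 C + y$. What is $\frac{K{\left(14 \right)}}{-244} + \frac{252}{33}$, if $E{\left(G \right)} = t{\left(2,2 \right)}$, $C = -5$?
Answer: $\frac{84}{11} - \frac{\sqrt{41}}{61} \approx 7.5314$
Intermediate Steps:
$t{\left(Q,y \right)} = 25 + y$ ($t{\left(Q,y \right)} = \left(-5\right) \left(-5\right) + y = 25 + y$)
$E{\left(G \right)} = 27$ ($E{\left(G \right)} = 25 + 2 = 27$)
$K{\left(n \right)} = 4 \sqrt{27 + n}$ ($K{\left(n \right)} = 4 \sqrt{n + 27} = 4 \sqrt{27 + n}$)
$\frac{K{\left(14 \right)}}{-244} + \frac{252}{33} = \frac{4 \sqrt{27 + 14}}{-244} + \frac{252}{33} = 4 \sqrt{41} \left(- \frac{1}{244}\right) + 252 \cdot \frac{1}{33} = - \frac{\sqrt{41}}{61} + \frac{84}{11} = \frac{84}{11} - \frac{\sqrt{41}}{61}$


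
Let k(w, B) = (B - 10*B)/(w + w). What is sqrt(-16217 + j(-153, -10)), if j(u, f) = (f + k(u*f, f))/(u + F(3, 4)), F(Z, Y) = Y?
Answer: I*sqrt(416197143878)/5066 ≈ 127.35*I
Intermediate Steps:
k(w, B) = -9*B/(2*w) (k(w, B) = (-9*B)/((2*w)) = (-9*B)*(1/(2*w)) = -9*B/(2*w))
j(u, f) = (f - 9/(2*u))/(4 + u) (j(u, f) = (f - 9*f/(2*(u*f)))/(u + 4) = (f - 9*f/(2*(f*u)))/(4 + u) = (f - 9*f*1/(f*u)/2)/(4 + u) = (f - 9/(2*u))/(4 + u))
sqrt(-16217 + j(-153, -10)) = sqrt(-16217 + (-9/2 - 10*(-153))/((-153)*(4 - 153))) = sqrt(-16217 - 1/153*(-9/2 + 1530)/(-149)) = sqrt(-16217 - 1/153*(-1/149)*3051/2) = sqrt(-16217 + 339/5066) = sqrt(-82154983/5066) = I*sqrt(416197143878)/5066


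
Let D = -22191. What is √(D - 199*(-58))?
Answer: I*√10649 ≈ 103.19*I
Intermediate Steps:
√(D - 199*(-58)) = √(-22191 - 199*(-58)) = √(-22191 + 11542) = √(-10649) = I*√10649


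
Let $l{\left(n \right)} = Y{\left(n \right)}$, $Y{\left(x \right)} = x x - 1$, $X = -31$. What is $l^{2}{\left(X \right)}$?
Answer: $921600$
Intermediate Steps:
$Y{\left(x \right)} = -1 + x^{2}$ ($Y{\left(x \right)} = x^{2} - 1 = -1 + x^{2}$)
$l{\left(n \right)} = -1 + n^{2}$
$l^{2}{\left(X \right)} = \left(-1 + \left(-31\right)^{2}\right)^{2} = \left(-1 + 961\right)^{2} = 960^{2} = 921600$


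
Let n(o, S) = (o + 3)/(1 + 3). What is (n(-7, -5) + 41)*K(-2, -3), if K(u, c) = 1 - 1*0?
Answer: 40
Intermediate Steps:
K(u, c) = 1 (K(u, c) = 1 + 0 = 1)
n(o, S) = 3/4 + o/4 (n(o, S) = (3 + o)/4 = (3 + o)*(1/4) = 3/4 + o/4)
(n(-7, -5) + 41)*K(-2, -3) = ((3/4 + (1/4)*(-7)) + 41)*1 = ((3/4 - 7/4) + 41)*1 = (-1 + 41)*1 = 40*1 = 40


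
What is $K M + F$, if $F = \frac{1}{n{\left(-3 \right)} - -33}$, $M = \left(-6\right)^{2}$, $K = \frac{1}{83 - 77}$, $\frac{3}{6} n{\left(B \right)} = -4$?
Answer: $\frac{151}{25} \approx 6.04$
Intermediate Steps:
$n{\left(B \right)} = -8$ ($n{\left(B \right)} = 2 \left(-4\right) = -8$)
$K = \frac{1}{6} \approx 0.16667$
$M = 36$
$F = \frac{1}{25}$ ($F = \frac{1}{-8 - -33} = \frac{1}{-8 + 33} = \frac{1}{25} \approx 0.04$)
$K M + F = \frac{1}{6} \cdot 36 + \frac{1}{25} = 6 + \frac{1}{25} = \frac{151}{25}$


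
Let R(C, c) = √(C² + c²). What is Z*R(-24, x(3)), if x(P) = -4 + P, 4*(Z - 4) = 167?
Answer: 183*√577/4 ≈ 1099.0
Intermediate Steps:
Z = 183/4 (Z = 4 + (¼)*167 = 4 + 167/4 = 183/4 ≈ 45.750)
Z*R(-24, x(3)) = 183*√((-24)² + (-4 + 3)²)/4 = 183*√(576 + (-1)²)/4 = 183*√(576 + 1)/4 = 183*√577/4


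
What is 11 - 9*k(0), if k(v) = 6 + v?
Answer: -43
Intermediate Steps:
11 - 9*k(0) = 11 - 9*(6 + 0) = 11 - 9*6 = 11 - 54 = -43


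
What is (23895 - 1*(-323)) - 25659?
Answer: -1441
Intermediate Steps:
(23895 - 1*(-323)) - 25659 = (23895 + 323) - 25659 = 24218 - 25659 = -1441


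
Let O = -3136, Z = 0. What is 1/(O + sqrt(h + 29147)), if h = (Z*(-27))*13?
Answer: -3136/9805349 - sqrt(29147)/9805349 ≈ -0.00033724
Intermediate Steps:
h = 0 (h = (0*(-27))*13 = 0*13 = 0)
1/(O + sqrt(h + 29147)) = 1/(-3136 + sqrt(0 + 29147)) = 1/(-3136 + sqrt(29147))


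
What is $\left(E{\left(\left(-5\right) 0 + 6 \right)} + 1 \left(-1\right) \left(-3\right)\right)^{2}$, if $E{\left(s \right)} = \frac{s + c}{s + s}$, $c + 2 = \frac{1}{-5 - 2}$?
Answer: $\frac{8649}{784} \approx 11.032$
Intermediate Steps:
$c = - \frac{15}{7}$ ($c = -2 + \frac{1}{-5 - 2} = -2 + \frac{1}{-7} = -2 - \frac{1}{7} = - \frac{15}{7} \approx -2.1429$)
$E{\left(s \right)} = \frac{- \frac{15}{7} + s}{2 s}$ ($E{\left(s \right)} = \frac{s - \frac{15}{7}}{s + s} = \frac{- \frac{15}{7} + s}{2 s}$)
$\left(E{\left(\left(-5\right) 0 + 6 \right)} + 1 \left(-1\right) \left(-3\right)\right)^{2} = \left(\frac{-15 + 7 \left(\left(-5\right) 0 + 6\right)}{14 \left(\left(-5\right) 0 + 6\right)} + 1 \left(-1\right) \left(-3\right)\right)^{2} = \left(\frac{-15 + 7 \left(0 + 6\right)}{14 \left(0 + 6\right)} - -3\right)^{2} = \left(\frac{-15 + 7 \cdot 6}{14 \cdot 6} + 3\right)^{2} = \left(\frac{1}{14} \cdot \frac{1}{6} \left(-15 + 42\right) + 3\right)^{2} = \left(\frac{1}{14} \cdot \frac{1}{6} \cdot 27 + 3\right)^{2} = \left(\frac{9}{28} + 3\right)^{2} = \left(\frac{93}{28}\right)^{2} = \frac{8649}{784}$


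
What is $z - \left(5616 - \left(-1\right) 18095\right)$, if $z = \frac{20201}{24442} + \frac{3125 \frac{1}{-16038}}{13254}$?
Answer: $- \frac{5599457681848001}{236162661372} \approx -23710.0$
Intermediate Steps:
$z = \frac{195181943491}{236162661372}$ ($z = 20201 \cdot \frac{1}{24442} + 3125 \left(- \frac{1}{16038}\right) \frac{1}{13254} = \frac{20201}{24442} - \frac{3125}{212567652} = \frac{195181943491}{236162661372} \approx 0.82647$)
$z - \left(5616 - \left(-1\right) 18095\right) = \frac{195181943491}{236162661372} - \left(5616 - \left(-1\right) 18095\right) = \frac{195181943491}{236162661372} - \left(5616 - -18095\right) = \frac{195181943491}{236162661372} - \left(5616 + 18095\right) = \frac{195181943491}{236162661372} - 23711 = - \frac{5599457681848001}{236162661372}$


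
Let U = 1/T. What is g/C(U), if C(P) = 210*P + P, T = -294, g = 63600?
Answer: -18698400/211 ≈ -88618.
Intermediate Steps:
U = -1/294 (U = 1/(-294) = -1/294 ≈ -0.0034014)
C(P) = 211*P
g/C(U) = 63600/((211*(-1/294))) = 63600/(-211/294) = 63600*(-294/211) = -18698400/211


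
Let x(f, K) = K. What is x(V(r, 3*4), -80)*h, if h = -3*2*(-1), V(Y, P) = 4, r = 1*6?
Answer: -480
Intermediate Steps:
r = 6
h = 6 (h = -6*(-1) = 6)
x(V(r, 3*4), -80)*h = -80*6 = -480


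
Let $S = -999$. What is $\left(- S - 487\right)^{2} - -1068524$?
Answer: $1330668$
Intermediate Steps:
$\left(- S - 487\right)^{2} - -1068524 = \left(\left(-1\right) \left(-999\right) - 487\right)^{2} - -1068524 = \left(999 - 487\right)^{2} + 1068524 = 512^{2} + 1068524 = 262144 + 1068524 = 1330668$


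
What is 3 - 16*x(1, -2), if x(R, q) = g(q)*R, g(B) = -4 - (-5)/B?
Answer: 107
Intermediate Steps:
g(B) = -4 + 5/B
x(R, q) = R*(-4 + 5/q) (x(R, q) = (-4 + 5/q)*R = R*(-4 + 5/q))
3 - 16*x(1, -2) = 3 - 16*(5 - 4*(-2))/(-2) = 3 - 16*(-1)*(5 + 8)/2 = 3 - 16*(-1)*13/2 = 3 - 16*(-13/2) = 3 + 104 = 107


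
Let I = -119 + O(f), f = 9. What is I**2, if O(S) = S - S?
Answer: 14161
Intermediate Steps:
O(S) = 0
I = -119 (I = -119 + 0 = -119)
I**2 = (-119)**2 = 14161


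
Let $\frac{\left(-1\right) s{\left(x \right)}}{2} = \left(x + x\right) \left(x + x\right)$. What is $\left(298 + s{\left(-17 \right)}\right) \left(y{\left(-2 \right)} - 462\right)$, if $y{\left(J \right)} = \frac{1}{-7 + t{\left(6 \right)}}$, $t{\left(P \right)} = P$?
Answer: $932482$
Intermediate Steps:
$s{\left(x \right)} = - 8 x^{2}$ ($s{\left(x \right)} = - 2 \left(x + x\right) \left(x + x\right) = - 2 \cdot 2 x 2 x = - 2 \cdot 4 x^{2} = - 8 x^{2}$)
$y{\left(J \right)} = -1$ ($y{\left(J \right)} = \frac{1}{-7 + 6} = \frac{1}{-1} = -1$)
$\left(298 + s{\left(-17 \right)}\right) \left(y{\left(-2 \right)} - 462\right) = \left(298 - 8 \left(-17\right)^{2}\right) \left(-1 - 462\right) = \left(298 - 2312\right) \left(-463\right) = \left(-2014\right) \left(-463\right) = 932482$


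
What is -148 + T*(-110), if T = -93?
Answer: 10082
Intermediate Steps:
-148 + T*(-110) = -148 - 93*(-110) = -148 + 10230 = 10082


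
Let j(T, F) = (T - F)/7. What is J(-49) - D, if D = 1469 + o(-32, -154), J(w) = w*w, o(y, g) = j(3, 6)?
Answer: 6527/7 ≈ 932.43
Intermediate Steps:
j(T, F) = -F/7 + T/7 (j(T, F) = (T - F)*(⅐) = -F/7 + T/7)
o(y, g) = -3/7 (o(y, g) = -⅐*6 + (⅐)*3 = -6/7 + 3/7 = -3/7)
J(w) = w²
D = 10280/7 (D = 1469 - 3/7 = 10280/7 ≈ 1468.6)
J(-49) - D = (-49)² - 1*10280/7 = 2401 - 10280/7 = 6527/7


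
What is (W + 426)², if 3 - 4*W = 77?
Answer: 664225/4 ≈ 1.6606e+5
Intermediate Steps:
W = -37/2 (W = ¾ - ¼*77 = ¾ - 77/4 = -37/2 ≈ -18.500)
(W + 426)² = (-37/2 + 426)² = (815/2)² = 664225/4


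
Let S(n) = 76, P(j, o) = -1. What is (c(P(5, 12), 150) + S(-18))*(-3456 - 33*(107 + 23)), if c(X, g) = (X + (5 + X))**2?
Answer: -658410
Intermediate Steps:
c(X, g) = (5 + 2*X)**2
(c(P(5, 12), 150) + S(-18))*(-3456 - 33*(107 + 23)) = ((5 + 2*(-1))**2 + 76)*(-3456 - 33*(107 + 23)) = ((5 - 2)**2 + 76)*(-3456 - 33*130) = (3**2 + 76)*(-3456 - 4290) = (9 + 76)*(-7746) = 85*(-7746) = -658410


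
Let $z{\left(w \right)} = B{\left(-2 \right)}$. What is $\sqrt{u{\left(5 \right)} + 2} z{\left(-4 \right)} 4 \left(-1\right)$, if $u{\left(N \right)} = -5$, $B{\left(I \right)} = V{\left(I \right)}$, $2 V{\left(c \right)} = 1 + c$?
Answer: $2 i \sqrt{3} \approx 3.4641 i$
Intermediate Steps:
$V{\left(c \right)} = \frac{1}{2} + \frac{c}{2}$ ($V{\left(c \right)} = \frac{1 + c}{2} = \frac{1}{2} + \frac{c}{2}$)
$B{\left(I \right)} = \frac{1}{2} + \frac{I}{2}$
$z{\left(w \right)} = - \frac{1}{2}$ ($z{\left(w \right)} = \frac{1}{2} + \frac{1}{2} \left(-2\right) = \frac{1}{2} - 1 = - \frac{1}{2}$)
$\sqrt{u{\left(5 \right)} + 2} z{\left(-4 \right)} 4 \left(-1\right) = \sqrt{-5 + 2} \left(\left(- \frac{1}{2}\right) 4\right) \left(-1\right) = \sqrt{-3} \left(-2\right) \left(-1\right) = i \sqrt{3} \left(-2\right) \left(-1\right) = - 2 i \sqrt{3} \left(-1\right) = 2 i \sqrt{3}$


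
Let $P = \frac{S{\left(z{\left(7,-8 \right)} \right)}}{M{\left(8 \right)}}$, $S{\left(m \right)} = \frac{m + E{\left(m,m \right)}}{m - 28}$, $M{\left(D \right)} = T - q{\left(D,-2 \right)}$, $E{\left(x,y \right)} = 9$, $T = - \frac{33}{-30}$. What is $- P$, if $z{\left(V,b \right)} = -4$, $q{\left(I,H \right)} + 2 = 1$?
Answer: $\frac{25}{336} \approx 0.074405$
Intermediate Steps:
$q{\left(I,H \right)} = -1$ ($q{\left(I,H \right)} = -2 + 1 = -1$)
$T = \frac{11}{10}$ ($T = \left(-33\right) \left(- \frac{1}{30}\right) = \frac{11}{10} \approx 1.1$)
$M{\left(D \right)} = \frac{21}{10}$ ($M{\left(D \right)} = \frac{11}{10} - -1 = \frac{11}{10} + 1 = \frac{21}{10}$)
$S{\left(m \right)} = \frac{9 + m}{-28 + m}$ ($S{\left(m \right)} = \frac{m + 9}{m - 28} = \frac{9 + m}{-28 + m}$)
$P = - \frac{25}{336}$ ($P = \frac{\frac{1}{-28 - 4} \left(9 - 4\right)}{\frac{21}{10}} = \frac{1}{-32} \cdot 5 \cdot \frac{10}{21} = \left(- \frac{1}{32}\right) 5 \cdot \frac{10}{21} = \left(- \frac{5}{32}\right) \frac{10}{21} = - \frac{25}{336} \approx -0.074405$)
$- P = \left(-1\right) \left(- \frac{25}{336}\right) = \frac{25}{336}$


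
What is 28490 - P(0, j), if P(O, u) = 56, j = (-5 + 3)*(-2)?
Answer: 28434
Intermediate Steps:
j = 4 (j = -2*(-2) = 4)
28490 - P(0, j) = 28490 - 1*56 = 28490 - 56 = 28434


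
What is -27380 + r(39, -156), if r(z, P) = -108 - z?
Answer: -27527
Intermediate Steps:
-27380 + r(39, -156) = -27380 + (-108 - 1*39) = -27380 + (-108 - 39) = -27380 - 147 = -27527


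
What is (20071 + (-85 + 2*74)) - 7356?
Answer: 12778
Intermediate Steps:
(20071 + (-85 + 2*74)) - 7356 = (20071 + (-85 + 148)) - 7356 = (20071 + 63) - 7356 = 20134 - 7356 = 12778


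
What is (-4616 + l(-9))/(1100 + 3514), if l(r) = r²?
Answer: -4535/4614 ≈ -0.98288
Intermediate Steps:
(-4616 + l(-9))/(1100 + 3514) = (-4616 + (-9)²)/(1100 + 3514) = (-4616 + 81)/4614 = -4535*1/4614 = -4535/4614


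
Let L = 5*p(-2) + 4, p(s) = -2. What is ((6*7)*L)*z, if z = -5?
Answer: 1260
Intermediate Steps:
L = -6 (L = 5*(-2) + 4 = -10 + 4 = -6)
((6*7)*L)*z = ((6*7)*(-6))*(-5) = (42*(-6))*(-5) = -252*(-5) = 1260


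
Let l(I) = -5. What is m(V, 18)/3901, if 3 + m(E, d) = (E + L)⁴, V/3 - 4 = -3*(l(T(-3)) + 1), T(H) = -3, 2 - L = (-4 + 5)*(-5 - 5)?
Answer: 12959997/3901 ≈ 3322.2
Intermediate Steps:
L = 12 (L = 2 - (-4 + 5)*(-5 - 5) = 2 - (-10) = 2 - 1*(-10) = 2 + 10 = 12)
V = 48 (V = 12 + 3*(-3*(-5 + 1)) = 12 + 3*(-3*(-4)) = 12 + 3*12 = 12 + 36 = 48)
m(E, d) = -3 + (12 + E)⁴ (m(E, d) = -3 + (E + 12)⁴ = -3 + (12 + E)⁴)
m(V, 18)/3901 = (-3 + (12 + 48)⁴)/3901 = (-3 + 60⁴)*(1/3901) = (-3 + 12960000)*(1/3901) = 12959997*(1/3901) = 12959997/3901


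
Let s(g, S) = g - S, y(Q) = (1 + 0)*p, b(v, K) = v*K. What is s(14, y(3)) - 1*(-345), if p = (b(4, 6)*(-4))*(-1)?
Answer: 263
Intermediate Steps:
b(v, K) = K*v
p = 96 (p = ((6*4)*(-4))*(-1) = (24*(-4))*(-1) = -96*(-1) = 96)
y(Q) = 96 (y(Q) = (1 + 0)*96 = 1*96 = 96)
s(14, y(3)) - 1*(-345) = (14 - 1*96) - 1*(-345) = (14 - 96) + 345 = -82 + 345 = 263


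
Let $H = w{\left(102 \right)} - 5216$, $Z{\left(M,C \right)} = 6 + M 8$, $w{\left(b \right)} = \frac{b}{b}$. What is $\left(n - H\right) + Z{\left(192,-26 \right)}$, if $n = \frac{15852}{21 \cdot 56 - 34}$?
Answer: $\frac{3866173}{571} \approx 6770.9$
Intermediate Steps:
$w{\left(b \right)} = 1$
$Z{\left(M,C \right)} = 6 + 8 M$
$n = \frac{7926}{571}$ ($n = \frac{15852}{1176 - 34} = \frac{15852}{1142} = 15852 \cdot \frac{1}{1142} = \frac{7926}{571} \approx 13.881$)
$H = -5215$ ($H = 1 - 5216 = -5215$)
$\left(n - H\right) + Z{\left(192,-26 \right)} = \left(\frac{7926}{571} - -5215\right) + \left(6 + 8 \cdot 192\right) = \left(\frac{7926}{571} + 5215\right) + \left(6 + 1536\right) = \frac{2985691}{571} + 1542 = \frac{3866173}{571}$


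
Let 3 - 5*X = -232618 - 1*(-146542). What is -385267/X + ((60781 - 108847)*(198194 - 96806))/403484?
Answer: -105066844893043/8682874809 ≈ -12100.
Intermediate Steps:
X = 86079/5 (X = ⅗ - (-232618 - 1*(-146542))/5 = ⅗ - (-232618 + 146542)/5 = ⅗ - ⅕*(-86076) = ⅗ + 86076/5 = 86079/5 ≈ 17216.)
-385267/X + ((60781 - 108847)*(198194 - 96806))/403484 = -385267/86079/5 + ((60781 - 108847)*(198194 - 96806))/403484 = -385267*5/86079 - 48066*101388*(1/403484) = -1926335/86079 - 4873315608*1/403484 = -1926335/86079 - 1218328902/100871 = -105066844893043/8682874809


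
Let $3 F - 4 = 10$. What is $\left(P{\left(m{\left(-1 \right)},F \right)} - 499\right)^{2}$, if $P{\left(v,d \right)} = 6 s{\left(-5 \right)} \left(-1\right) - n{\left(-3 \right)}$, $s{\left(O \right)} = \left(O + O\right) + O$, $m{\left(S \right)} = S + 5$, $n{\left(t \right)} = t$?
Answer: $164836$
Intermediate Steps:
$F = \frac{14}{3}$ ($F = \frac{4}{3} + \frac{1}{3} \cdot 10 = \frac{4}{3} + \frac{10}{3} = \frac{14}{3} \approx 4.6667$)
$m{\left(S \right)} = 5 + S$
$s{\left(O \right)} = 3 O$ ($s{\left(O \right)} = 2 O + O = 3 O$)
$P{\left(v,d \right)} = 93$ ($P{\left(v,d \right)} = 6 \cdot 3 \left(-5\right) \left(-1\right) - -3 = 6 \left(-15\right) \left(-1\right) + 3 = \left(-90\right) \left(-1\right) + 3 = 90 + 3 = 93$)
$\left(P{\left(m{\left(-1 \right)},F \right)} - 499\right)^{2} = \left(93 - 499\right)^{2} = \left(-406\right)^{2} = 164836$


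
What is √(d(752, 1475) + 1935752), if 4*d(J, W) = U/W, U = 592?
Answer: 2*√42114706633/295 ≈ 1391.3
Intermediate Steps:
d(J, W) = 148/W (d(J, W) = (592/W)/4 = 148/W)
√(d(752, 1475) + 1935752) = √(148/1475 + 1935752) = √(2855234348/1475) = 2*√42114706633/295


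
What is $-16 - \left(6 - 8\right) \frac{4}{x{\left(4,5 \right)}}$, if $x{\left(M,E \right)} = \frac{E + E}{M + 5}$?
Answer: $- \frac{44}{5} \approx -8.8$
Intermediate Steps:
$x{\left(M,E \right)} = \frac{2 E}{5 + M}$
$-16 - \left(6 - 8\right) \frac{4}{x{\left(4,5 \right)}} = -16 - \left(6 - 8\right) \frac{4}{2 \cdot 5 \frac{1}{5 + 4}} = -16 - \left(6 - 8\right) \frac{4}{2 \cdot 5 \cdot \frac{1}{9}} = -16 - - 2 \frac{4}{2 \cdot 5 \cdot \frac{1}{9}} = -16 - - 2 \frac{4}{\frac{10}{9}} = -16 - - 2 \cdot 4 \cdot \frac{9}{10} = -16 - \left(-2\right) \frac{18}{5} = -16 - - \frac{36}{5} = -16 + \frac{36}{5} = - \frac{44}{5}$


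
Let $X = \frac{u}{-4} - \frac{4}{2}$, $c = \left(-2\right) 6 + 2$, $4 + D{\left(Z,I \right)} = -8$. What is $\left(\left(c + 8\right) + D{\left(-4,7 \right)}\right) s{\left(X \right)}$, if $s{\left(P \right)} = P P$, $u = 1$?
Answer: $- \frac{567}{8} \approx -70.875$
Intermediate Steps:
$D{\left(Z,I \right)} = -12$ ($D{\left(Z,I \right)} = -4 - 8 = -12$)
$c = -10$ ($c = -12 + 2 = -10$)
$X = - \frac{9}{4}$ ($X = 1 \frac{1}{-4} - \frac{4}{2} = 1 \left(- \frac{1}{4}\right) - 2 = - \frac{1}{4} - 2 = - \frac{9}{4} \approx -2.25$)
$s{\left(P \right)} = P^{2}$
$\left(\left(c + 8\right) + D{\left(-4,7 \right)}\right) s{\left(X \right)} = \left(\left(-10 + 8\right) - 12\right) \left(- \frac{9}{4}\right)^{2} = \left(-2 - 12\right) \frac{81}{16} = \left(-14\right) \frac{81}{16} = - \frac{567}{8}$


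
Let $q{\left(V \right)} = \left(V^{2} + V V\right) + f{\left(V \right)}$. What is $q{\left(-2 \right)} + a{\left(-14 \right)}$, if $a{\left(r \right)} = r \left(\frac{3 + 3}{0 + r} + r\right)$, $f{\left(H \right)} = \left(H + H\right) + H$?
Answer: $204$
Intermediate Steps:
$f{\left(H \right)} = 3 H$ ($f{\left(H \right)} = 2 H + H = 3 H$)
$q{\left(V \right)} = 2 V^{2} + 3 V$ ($q{\left(V \right)} = \left(V^{2} + V V\right) + 3 V = \left(V^{2} + V^{2}\right) + 3 V = 2 V^{2} + 3 V$)
$a{\left(r \right)} = r \left(r + \frac{6}{r}\right)$ ($a{\left(r \right)} = r \left(\frac{6}{r} + r\right) = r \left(r + \frac{6}{r}\right)$)
$q{\left(-2 \right)} + a{\left(-14 \right)} = - 2 \left(3 + 2 \left(-2\right)\right) + \left(6 + \left(-14\right)^{2}\right) = - 2 \left(3 - 4\right) + \left(6 + 196\right) = \left(-2\right) \left(-1\right) + 202 = 2 + 202 = 204$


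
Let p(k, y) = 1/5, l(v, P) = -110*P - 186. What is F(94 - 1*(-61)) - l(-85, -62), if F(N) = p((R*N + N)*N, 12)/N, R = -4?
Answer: -5141349/775 ≈ -6634.0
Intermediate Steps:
l(v, P) = -186 - 110*P
p(k, y) = 1/5
F(N) = 1/(5*N)
F(94 - 1*(-61)) - l(-85, -62) = 1/(5*(94 - 1*(-61))) - (-186 - 110*(-62)) = 1/(5*(94 + 61)) - (-186 + 6820) = (1/5)/155 - 1*6634 = (1/5)*(1/155) - 6634 = 1/775 - 6634 = -5141349/775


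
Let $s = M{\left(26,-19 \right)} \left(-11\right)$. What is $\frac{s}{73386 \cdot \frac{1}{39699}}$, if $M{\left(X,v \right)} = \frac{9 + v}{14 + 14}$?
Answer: $\frac{242605}{114156} \approx 2.1252$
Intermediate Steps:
$M{\left(X,v \right)} = \frac{9}{28} + \frac{v}{28}$ ($M{\left(X,v \right)} = \frac{9 + v}{28} = \left(9 + v\right) \frac{1}{28} = \frac{9}{28} + \frac{v}{28}$)
$s = \frac{55}{14}$ ($s = \left(\frac{9}{28} + \frac{1}{28} \left(-19\right)\right) \left(-11\right) = \left(\frac{9}{28} - \frac{19}{28}\right) \left(-11\right) = \left(- \frac{5}{14}\right) \left(-11\right) = \frac{55}{14} \approx 3.9286$)
$\frac{s}{73386 \cdot \frac{1}{39699}} = \frac{55}{14 \cdot \frac{73386}{39699}} = \frac{55}{14 \cdot 73386 \cdot \frac{1}{39699}} = \frac{55}{14 \cdot \frac{8154}{4411}} = \frac{55}{14} \cdot \frac{4411}{8154} = \frac{242605}{114156}$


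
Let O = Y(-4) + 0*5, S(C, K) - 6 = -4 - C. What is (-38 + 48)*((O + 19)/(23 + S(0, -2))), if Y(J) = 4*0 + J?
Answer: 6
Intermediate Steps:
S(C, K) = 2 - C (S(C, K) = 6 + (-4 - C) = 2 - C)
Y(J) = J (Y(J) = 0 + J = J)
O = -4 (O = -4 + 0*5 = -4 + 0 = -4)
(-38 + 48)*((O + 19)/(23 + S(0, -2))) = (-38 + 48)*((-4 + 19)/(23 + (2 - 1*0))) = 10*(15/(23 + (2 + 0))) = 10*(15/(23 + 2)) = 10*(15/25) = 10*(15*(1/25)) = 10*(3/5) = 6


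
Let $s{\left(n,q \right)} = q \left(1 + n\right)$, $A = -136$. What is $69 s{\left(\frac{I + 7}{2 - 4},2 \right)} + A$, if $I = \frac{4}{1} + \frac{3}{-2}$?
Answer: $- \frac{1307}{2} \approx -653.5$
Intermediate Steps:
$I = \frac{5}{2}$ ($I = 4 \cdot 1 + 3 \left(- \frac{1}{2}\right) = 4 - \frac{3}{2} = \frac{5}{2} \approx 2.5$)
$69 s{\left(\frac{I + 7}{2 - 4},2 \right)} + A = 69 \cdot 2 \left(1 + \frac{\frac{5}{2} + 7}{2 - 4}\right) - 136 = 69 \cdot 2 \left(1 + \frac{19}{2 \left(-2\right)}\right) - 136 = 69 \cdot 2 \left(1 + \frac{19}{2} \left(- \frac{1}{2}\right)\right) - 136 = 69 \cdot 2 \left(1 - \frac{19}{4}\right) - 136 = 69 \cdot 2 \left(- \frac{15}{4}\right) - 136 = 69 \left(- \frac{15}{2}\right) - 136 = - \frac{1035}{2} - 136 = - \frac{1307}{2}$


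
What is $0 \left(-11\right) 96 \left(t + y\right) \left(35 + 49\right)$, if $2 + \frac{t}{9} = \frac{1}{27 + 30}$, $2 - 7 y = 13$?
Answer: $0$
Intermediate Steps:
$y = - \frac{11}{7}$ ($y = \frac{2}{7} - \frac{13}{7} = - \frac{11}{7} \approx -1.5714$)
$t = - \frac{339}{19}$ ($t = -18 + \frac{9}{27 + 30} = -18 + \frac{9}{57} = -18 + 9 \cdot \frac{1}{57} = -18 + \frac{3}{19} = - \frac{339}{19} \approx -17.842$)
$0 \left(-11\right) 96 \left(t + y\right) \left(35 + 49\right) = 0 \left(-11\right) 96 \left(- \frac{339}{19} - \frac{11}{7}\right) \left(35 + 49\right) = 0 \cdot 96 \left(\left(- \frac{2582}{133}\right) 84\right) = 0 \left(- \frac{30984}{19}\right) = 0$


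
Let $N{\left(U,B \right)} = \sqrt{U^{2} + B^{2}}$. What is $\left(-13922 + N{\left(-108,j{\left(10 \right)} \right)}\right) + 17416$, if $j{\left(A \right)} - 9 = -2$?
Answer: $3494 + \sqrt{11713} \approx 3602.2$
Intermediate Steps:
$j{\left(A \right)} = 7$ ($j{\left(A \right)} = 9 - 2 = 7$)
$N{\left(U,B \right)} = \sqrt{B^{2} + U^{2}}$
$\left(-13922 + N{\left(-108,j{\left(10 \right)} \right)}\right) + 17416 = \left(-13922 + \sqrt{7^{2} + \left(-108\right)^{2}}\right) + 17416 = \left(-13922 + \sqrt{49 + 11664}\right) + 17416 = \left(-13922 + \sqrt{11713}\right) + 17416 = 3494 + \sqrt{11713}$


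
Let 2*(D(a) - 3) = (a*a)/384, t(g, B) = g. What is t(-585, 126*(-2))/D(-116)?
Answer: -5616/197 ≈ -28.508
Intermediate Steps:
D(a) = 3 + a**2/768 (D(a) = 3 + ((a*a)/384)/2 = 3 + (a**2*(1/384))/2 = 3 + (a**2/384)/2 = 3 + a**2/768)
t(-585, 126*(-2))/D(-116) = -585/(3 + (1/768)*(-116)**2) = -585/(3 + (1/768)*13456) = -585/(3 + 841/48) = -585/985/48 = -585*48/985 = -5616/197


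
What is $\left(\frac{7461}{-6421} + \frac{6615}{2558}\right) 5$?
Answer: $\frac{116948385}{16424918} \approx 7.1202$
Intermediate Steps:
$\left(\frac{7461}{-6421} + \frac{6615}{2558}\right) 5 = \left(7461 \left(- \frac{1}{6421}\right) + 6615 \cdot \frac{1}{2558}\right) 5 = \left(- \frac{7461}{6421} + \frac{6615}{2558}\right) 5 = \frac{23389677}{16424918} \cdot 5 = \frac{116948385}{16424918}$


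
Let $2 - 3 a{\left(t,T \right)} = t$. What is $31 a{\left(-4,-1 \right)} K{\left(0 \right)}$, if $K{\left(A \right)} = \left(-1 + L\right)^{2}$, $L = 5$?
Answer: $992$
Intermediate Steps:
$K{\left(A \right)} = 16$ ($K{\left(A \right)} = \left(-1 + 5\right)^{2} = 4^{2} = 16$)
$a{\left(t,T \right)} = \frac{2}{3} - \frac{t}{3}$
$31 a{\left(-4,-1 \right)} K{\left(0 \right)} = 31 \left(\frac{2}{3} - - \frac{4}{3}\right) 16 = 31 \left(\frac{2}{3} + \frac{4}{3}\right) 16 = 31 \cdot 2 \cdot 16 = 62 \cdot 16 = 992$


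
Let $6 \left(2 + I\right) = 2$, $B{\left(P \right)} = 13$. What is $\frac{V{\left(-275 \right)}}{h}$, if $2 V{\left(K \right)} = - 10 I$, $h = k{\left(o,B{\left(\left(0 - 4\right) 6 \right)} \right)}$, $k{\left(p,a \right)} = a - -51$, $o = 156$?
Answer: $\frac{25}{192} \approx 0.13021$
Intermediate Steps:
$I = - \frac{5}{3}$ ($I = -2 + \frac{1}{6} \cdot 2 = -2 + \frac{1}{3} = - \frac{5}{3} \approx -1.6667$)
$k{\left(p,a \right)} = 51 + a$ ($k{\left(p,a \right)} = a + 51 = 51 + a$)
$h = 64$ ($h = 51 + 13 = 64$)
$V{\left(K \right)} = \frac{25}{3}$ ($V{\left(K \right)} = \frac{\left(-10\right) \left(- \frac{5}{3}\right)}{2} = \frac{1}{2} \cdot \frac{50}{3} = \frac{25}{3}$)
$\frac{V{\left(-275 \right)}}{h} = \frac{25}{3 \cdot 64} = \frac{25}{3} \cdot \frac{1}{64} = \frac{25}{192}$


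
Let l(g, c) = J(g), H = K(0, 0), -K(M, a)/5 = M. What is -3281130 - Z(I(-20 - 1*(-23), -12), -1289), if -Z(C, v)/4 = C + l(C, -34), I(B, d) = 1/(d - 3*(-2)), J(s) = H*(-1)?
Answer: -9843392/3 ≈ -3.2811e+6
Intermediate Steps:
K(M, a) = -5*M
H = 0 (H = -5*0 = 0)
J(s) = 0 (J(s) = 0*(-1) = 0)
l(g, c) = 0
I(B, d) = 1/(6 + d) (I(B, d) = 1/(d + 6) = 1/(6 + d))
Z(C, v) = -4*C (Z(C, v) = -4*(C + 0) = -4*C)
-3281130 - Z(I(-20 - 1*(-23), -12), -1289) = -3281130 - (-4)/(6 - 12) = -3281130 - (-4)/(-6) = -3281130 - (-4)*(-1)/6 = -3281130 - 1*⅔ = -3281130 - ⅔ = -9843392/3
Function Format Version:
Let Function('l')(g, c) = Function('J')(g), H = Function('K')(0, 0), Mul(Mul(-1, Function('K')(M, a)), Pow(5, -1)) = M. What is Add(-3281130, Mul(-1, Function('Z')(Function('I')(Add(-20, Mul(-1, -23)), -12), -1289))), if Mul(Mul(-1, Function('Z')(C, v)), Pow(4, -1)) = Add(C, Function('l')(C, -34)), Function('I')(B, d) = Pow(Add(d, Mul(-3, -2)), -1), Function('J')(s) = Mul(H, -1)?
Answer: Rational(-9843392, 3) ≈ -3.2811e+6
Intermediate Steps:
Function('K')(M, a) = Mul(-5, M)
H = 0 (H = Mul(-5, 0) = 0)
Function('J')(s) = 0 (Function('J')(s) = Mul(0, -1) = 0)
Function('l')(g, c) = 0
Function('I')(B, d) = Pow(Add(6, d), -1) (Function('I')(B, d) = Pow(Add(d, 6), -1) = Pow(Add(6, d), -1))
Function('Z')(C, v) = Mul(-4, C) (Function('Z')(C, v) = Mul(-4, Add(C, 0)) = Mul(-4, C))
Add(-3281130, Mul(-1, Function('Z')(Function('I')(Add(-20, Mul(-1, -23)), -12), -1289))) = Add(-3281130, Mul(-1, Mul(-4, Pow(Add(6, -12), -1)))) = Add(-3281130, Mul(-1, Mul(-4, Pow(-6, -1)))) = Add(-3281130, Mul(-1, Mul(-4, Rational(-1, 6)))) = Add(-3281130, Mul(-1, Rational(2, 3))) = Add(-3281130, Rational(-2, 3)) = Rational(-9843392, 3)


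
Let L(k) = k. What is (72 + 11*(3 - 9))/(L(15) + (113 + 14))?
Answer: 3/71 ≈ 0.042253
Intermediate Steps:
(72 + 11*(3 - 9))/(L(15) + (113 + 14)) = (72 + 11*(3 - 9))/(15 + (113 + 14)) = (72 + 11*(-6))/(15 + 127) = (72 - 66)/142 = 6*(1/142) = 3/71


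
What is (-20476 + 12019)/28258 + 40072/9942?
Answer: 524137541/140470518 ≈ 3.7313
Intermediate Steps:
(-20476 + 12019)/28258 + 40072/9942 = -8457*1/28258 + 40072*(1/9942) = -8457/28258 + 20036/4971 = 524137541/140470518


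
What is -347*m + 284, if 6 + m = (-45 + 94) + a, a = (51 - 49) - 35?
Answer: -3186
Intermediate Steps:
a = -33 (a = 2 - 35 = -33)
m = 10 (m = -6 + ((-45 + 94) - 33) = -6 + (49 - 33) = -6 + 16 = 10)
-347*m + 284 = -347*10 + 284 = -3470 + 284 = -3186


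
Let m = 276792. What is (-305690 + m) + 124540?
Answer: 95642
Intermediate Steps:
(-305690 + m) + 124540 = (-305690 + 276792) + 124540 = -28898 + 124540 = 95642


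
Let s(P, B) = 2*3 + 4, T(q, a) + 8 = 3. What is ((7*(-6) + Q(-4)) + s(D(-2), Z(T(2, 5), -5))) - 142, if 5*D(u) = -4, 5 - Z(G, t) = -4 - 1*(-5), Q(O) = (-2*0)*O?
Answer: -174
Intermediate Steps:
T(q, a) = -5 (T(q, a) = -8 + 3 = -5)
Q(O) = 0 (Q(O) = 0*O = 0)
Z(G, t) = 4 (Z(G, t) = 5 - (-4 - 1*(-5)) = 5 - (-4 + 5) = 5 - 1*1 = 5 - 1 = 4)
D(u) = -4/5 (D(u) = (1/5)*(-4) = -4/5)
s(P, B) = 10 (s(P, B) = 6 + 4 = 10)
((7*(-6) + Q(-4)) + s(D(-2), Z(T(2, 5), -5))) - 142 = ((7*(-6) + 0) + 10) - 142 = ((-42 + 0) + 10) - 142 = (-42 + 10) - 142 = -32 - 142 = -174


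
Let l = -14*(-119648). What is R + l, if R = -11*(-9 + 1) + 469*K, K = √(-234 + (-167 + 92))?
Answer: 1675160 + 469*I*√309 ≈ 1.6752e+6 + 8244.3*I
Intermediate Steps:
K = I*√309 (K = √(-234 - 75) = √(-309) = I*√309 ≈ 17.578*I)
R = 88 + 469*I*√309 (R = -11*(-9 + 1) + 469*(I*√309) = -11*(-8) + 469*I*√309 = 88 + 469*I*√309 ≈ 88.0 + 8244.3*I)
l = 1675072
R + l = (88 + 469*I*√309) + 1675072 = 1675160 + 469*I*√309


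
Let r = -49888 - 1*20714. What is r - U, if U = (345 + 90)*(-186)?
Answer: 10308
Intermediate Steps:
r = -70602 (r = -49888 - 20714 = -70602)
U = -80910 (U = 435*(-186) = -80910)
r - U = -70602 - 1*(-80910) = -70602 + 80910 = 10308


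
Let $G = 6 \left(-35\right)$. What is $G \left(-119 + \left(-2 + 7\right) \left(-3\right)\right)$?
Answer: $28140$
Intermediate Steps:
$G = -210$
$G \left(-119 + \left(-2 + 7\right) \left(-3\right)\right) = - 210 \left(-119 + \left(-2 + 7\right) \left(-3\right)\right) = - 210 \left(-119 + 5 \left(-3\right)\right) = - 210 \left(-119 - 15\right) = \left(-210\right) \left(-134\right) = 28140$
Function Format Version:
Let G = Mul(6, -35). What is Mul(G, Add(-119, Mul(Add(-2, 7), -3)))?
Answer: 28140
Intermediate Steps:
G = -210
Mul(G, Add(-119, Mul(Add(-2, 7), -3))) = Mul(-210, Add(-119, Mul(Add(-2, 7), -3))) = Mul(-210, Add(-119, Mul(5, -3))) = Mul(-210, Add(-119, -15)) = Mul(-210, -134) = 28140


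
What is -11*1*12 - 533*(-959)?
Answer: 511015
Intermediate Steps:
-11*1*12 - 533*(-959) = -11*12 + 511147 = -132 + 511147 = 511015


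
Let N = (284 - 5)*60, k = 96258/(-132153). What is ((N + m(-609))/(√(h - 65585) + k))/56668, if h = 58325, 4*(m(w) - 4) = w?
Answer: -1512975334801/51509352100142336 - 45697739899427*I*√15/51509352100142336 ≈ -2.9373e-5 - 0.003436*I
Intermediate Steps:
m(w) = 4 + w/4
k = -32086/44051 (k = 96258*(-1/132153) = -32086/44051 ≈ -0.72838)
N = 16740 (N = 279*60 = 16740)
((N + m(-609))/(√(h - 65585) + k))/56668 = ((16740 + (4 + (¼)*(-609)))/(√(58325 - 65585) - 32086/44051))/56668 = ((16740 + (4 - 609/4))/(√(-7260) - 32086/44051))*(1/56668) = ((16740 - 593/4)/(22*I*√15 - 32086/44051))*(1/56668) = (66367/(4*(-32086/44051 + 22*I*√15)))*(1/56668) = 66367/(226672*(-32086/44051 + 22*I*√15))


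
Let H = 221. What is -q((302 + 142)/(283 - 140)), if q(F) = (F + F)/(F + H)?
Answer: -888/32047 ≈ -0.027709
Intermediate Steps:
q(F) = 2*F/(221 + F) (q(F) = (F + F)/(F + 221) = (2*F)/(221 + F) = 2*F/(221 + F))
-q((302 + 142)/(283 - 140)) = -2*(302 + 142)/(283 - 140)/(221 + (302 + 142)/(283 - 140)) = -2*444/143/(221 + 444/143) = -2*444*(1/143)/(221 + 444*(1/143)) = -2*444/(143*(221 + 444/143)) = -2*444/(143*32047/143) = -2*444*143/(143*32047) = -1*888/32047 = -888/32047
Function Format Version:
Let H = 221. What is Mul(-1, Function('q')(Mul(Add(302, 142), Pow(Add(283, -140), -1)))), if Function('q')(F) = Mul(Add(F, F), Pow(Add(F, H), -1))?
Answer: Rational(-888, 32047) ≈ -0.027709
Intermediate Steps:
Function('q')(F) = Mul(2, F, Pow(Add(221, F), -1)) (Function('q')(F) = Mul(Add(F, F), Pow(Add(F, 221), -1)) = Mul(Mul(2, F), Pow(Add(221, F), -1)) = Mul(2, F, Pow(Add(221, F), -1)))
Mul(-1, Function('q')(Mul(Add(302, 142), Pow(Add(283, -140), -1)))) = Mul(-1, Mul(2, Mul(Add(302, 142), Pow(Add(283, -140), -1)), Pow(Add(221, Mul(Add(302, 142), Pow(Add(283, -140), -1))), -1))) = Mul(-1, Mul(2, Mul(444, Pow(143, -1)), Pow(Add(221, Mul(444, Pow(143, -1))), -1))) = Mul(-1, Mul(2, Mul(444, Rational(1, 143)), Pow(Add(221, Mul(444, Rational(1, 143))), -1))) = Mul(-1, Mul(2, Rational(444, 143), Pow(Add(221, Rational(444, 143)), -1))) = Mul(-1, Mul(2, Rational(444, 143), Pow(Rational(32047, 143), -1))) = Mul(-1, Mul(2, Rational(444, 143), Rational(143, 32047))) = Mul(-1, Rational(888, 32047)) = Rational(-888, 32047)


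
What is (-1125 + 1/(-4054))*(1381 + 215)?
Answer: -3639479298/2027 ≈ -1.7955e+6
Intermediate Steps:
(-1125 + 1/(-4054))*(1381 + 215) = (-1125 - 1/4054)*1596 = -4560751/4054*1596 = -3639479298/2027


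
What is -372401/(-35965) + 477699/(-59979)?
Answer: 1718598348/719048245 ≈ 2.3901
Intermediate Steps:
-372401/(-35965) + 477699/(-59979) = -372401*(-1/35965) + 477699*(-1/59979) = 372401/35965 - 159233/19993 = 1718598348/719048245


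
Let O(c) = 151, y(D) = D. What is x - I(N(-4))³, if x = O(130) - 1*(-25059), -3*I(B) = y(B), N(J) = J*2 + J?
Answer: 25146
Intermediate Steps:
N(J) = 3*J (N(J) = 2*J + J = 3*J)
I(B) = -B/3
x = 25210 (x = 151 - 1*(-25059) = 151 + 25059 = 25210)
x - I(N(-4))³ = 25210 - (-(-4))³ = 25210 - (-⅓*(-12))³ = 25210 - 1*4³ = 25210 - 1*64 = 25210 - 64 = 25146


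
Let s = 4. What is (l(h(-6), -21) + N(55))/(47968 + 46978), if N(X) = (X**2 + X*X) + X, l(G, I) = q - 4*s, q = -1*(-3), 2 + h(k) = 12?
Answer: 3046/47473 ≈ 0.064163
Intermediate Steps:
h(k) = 10 (h(k) = -2 + 12 = 10)
q = 3
l(G, I) = -13 (l(G, I) = 3 - 4*4 = 3 - 16 = -13)
N(X) = X + 2*X**2 (N(X) = (X**2 + X**2) + X = 2*X**2 + X = X + 2*X**2)
(l(h(-6), -21) + N(55))/(47968 + 46978) = (-13 + 55*(1 + 2*55))/(47968 + 46978) = (-13 + 55*(1 + 110))/94946 = (-13 + 55*111)*(1/94946) = (-13 + 6105)*(1/94946) = 6092*(1/94946) = 3046/47473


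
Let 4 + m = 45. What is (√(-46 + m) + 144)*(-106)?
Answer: -15264 - 106*I*√5 ≈ -15264.0 - 237.02*I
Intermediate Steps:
m = 41 (m = -4 + 45 = 41)
(√(-46 + m) + 144)*(-106) = (√(-46 + 41) + 144)*(-106) = (√(-5) + 144)*(-106) = (I*√5 + 144)*(-106) = (144 + I*√5)*(-106) = -15264 - 106*I*√5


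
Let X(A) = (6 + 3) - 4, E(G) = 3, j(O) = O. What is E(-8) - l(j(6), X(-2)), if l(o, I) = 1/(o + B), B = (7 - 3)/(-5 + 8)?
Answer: 63/22 ≈ 2.8636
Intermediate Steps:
B = 4/3 ≈ 1.3333
X(A) = 5 (X(A) = 9 - 4 = 5)
l(o, I) = 1/(4/3 + o) (l(o, I) = 1/(o + 4/3) = 1/(4/3 + o))
E(-8) - l(j(6), X(-2)) = 3 - 3/(4 + 3*6) = 3 - 3/(4 + 18) = 3 - 3/22 = 63/22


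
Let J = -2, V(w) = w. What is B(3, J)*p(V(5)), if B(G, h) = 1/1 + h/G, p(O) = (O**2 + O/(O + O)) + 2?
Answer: 55/6 ≈ 9.1667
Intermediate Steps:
p(O) = 5/2 + O**2 (p(O) = (O**2 + O/((2*O))) + 2 = (O**2 + (1/(2*O))*O) + 2 = (O**2 + 1/2) + 2 = (1/2 + O**2) + 2 = 5/2 + O**2)
B(G, h) = 1 + h/G (B(G, h) = 1*1 + h/G = 1 + h/G)
B(3, J)*p(V(5)) = ((3 - 2)/3)*(5/2 + 5**2) = ((1/3)*1)*(5/2 + 25) = (1/3)*(55/2) = 55/6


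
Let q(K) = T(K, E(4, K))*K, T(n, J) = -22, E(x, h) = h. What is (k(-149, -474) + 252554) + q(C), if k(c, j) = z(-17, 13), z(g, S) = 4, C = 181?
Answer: 248576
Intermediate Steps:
k(c, j) = 4
q(K) = -22*K
(k(-149, -474) + 252554) + q(C) = (4 + 252554) - 22*181 = 252558 - 3982 = 248576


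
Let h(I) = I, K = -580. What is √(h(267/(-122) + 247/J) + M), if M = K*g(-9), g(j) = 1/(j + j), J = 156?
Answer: √4235291/366 ≈ 5.6229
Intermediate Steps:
g(j) = 1/(2*j)
M = 290/9 (M = -290/(-9) = -290*(-1)/9 = -580*(-1/18) = 290/9 ≈ 32.222)
√(h(267/(-122) + 247/J) + M) = √((267/(-122) + 247/156) + 290/9) = √((267*(-1/122) + 247*(1/156)) + 290/9) = √((-267/122 + 19/12) + 290/9) = √(-443/732 + 290/9) = √(69431/2196) = √4235291/366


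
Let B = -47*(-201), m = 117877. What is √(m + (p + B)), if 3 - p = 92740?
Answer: 9*√427 ≈ 185.98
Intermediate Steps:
B = 9447
p = -92737 (p = 3 - 1*92740 = 3 - 92740 = -92737)
√(m + (p + B)) = √(117877 + (-92737 + 9447)) = √(117877 - 83290) = √34587 = 9*√427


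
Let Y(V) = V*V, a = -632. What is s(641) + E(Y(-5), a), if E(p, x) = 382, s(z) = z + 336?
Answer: 1359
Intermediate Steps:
s(z) = 336 + z
Y(V) = V**2
s(641) + E(Y(-5), a) = (336 + 641) + 382 = 977 + 382 = 1359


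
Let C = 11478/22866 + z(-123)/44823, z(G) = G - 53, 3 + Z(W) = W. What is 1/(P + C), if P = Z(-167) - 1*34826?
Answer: -170820453/5977947497525 ≈ -2.8575e-5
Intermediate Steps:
Z(W) = -3 + W
z(G) = -53 + G
P = -34996 (P = (-3 - 167) - 1*34826 = -170 - 34826 = -34996)
C = 85075663/170820453 (C = 11478/22866 + (-53 - 123)/44823 = 11478*(1/22866) - 176*1/44823 = 1913/3811 - 176/44823 = 85075663/170820453 ≈ 0.49804)
1/(P + C) = 1/(-34996 + 85075663/170820453) = 1/(-5977947497525/170820453) = -170820453/5977947497525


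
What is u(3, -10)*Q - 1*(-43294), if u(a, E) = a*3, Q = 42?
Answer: 43672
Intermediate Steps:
u(a, E) = 3*a
u(3, -10)*Q - 1*(-43294) = (3*3)*42 - 1*(-43294) = 9*42 + 43294 = 378 + 43294 = 43672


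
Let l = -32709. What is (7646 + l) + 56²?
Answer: -21927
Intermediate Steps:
(7646 + l) + 56² = (7646 - 32709) + 56² = -25063 + 3136 = -21927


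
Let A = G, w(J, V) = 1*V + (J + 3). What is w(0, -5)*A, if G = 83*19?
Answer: -3154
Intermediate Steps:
w(J, V) = 3 + J + V (w(J, V) = V + (3 + J) = 3 + J + V)
G = 1577
A = 1577
w(0, -5)*A = (3 + 0 - 5)*1577 = -2*1577 = -3154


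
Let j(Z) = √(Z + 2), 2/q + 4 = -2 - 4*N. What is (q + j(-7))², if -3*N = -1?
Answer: (3 - 11*I*√5)²/121 ≈ -4.9256 - 1.2197*I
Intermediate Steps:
N = ⅓ (N = -⅓*(-1) = ⅓ ≈ 0.33333)
q = -3/11 (q = 2/(-4 + (-2 - 4*⅓)) = 2/(-4 + (-2 - 4/3)) = 2/(-4 - 10/3) = 2/(-22/3) = 2*(-3/22) = -3/11 ≈ -0.27273)
j(Z) = √(2 + Z)
(q + j(-7))² = (-3/11 + √(2 - 7))² = (-3/11 + √(-5))² = (-3/11 + I*√5)²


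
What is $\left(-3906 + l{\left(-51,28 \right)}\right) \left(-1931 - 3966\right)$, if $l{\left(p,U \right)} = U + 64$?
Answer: $22491158$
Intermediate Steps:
$l{\left(p,U \right)} = 64 + U$
$\left(-3906 + l{\left(-51,28 \right)}\right) \left(-1931 - 3966\right) = \left(-3906 + \left(64 + 28\right)\right) \left(-1931 - 3966\right) = \left(-3906 + 92\right) \left(-5897\right) = \left(-3814\right) \left(-5897\right) = 22491158$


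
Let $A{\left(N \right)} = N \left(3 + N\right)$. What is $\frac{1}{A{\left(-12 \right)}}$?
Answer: $\frac{1}{108} \approx 0.0092593$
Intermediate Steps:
$\frac{1}{A{\left(-12 \right)}} = \frac{1}{\left(-12\right) \left(3 - 12\right)} = \frac{1}{\left(-12\right) \left(-9\right)} = \frac{1}{108}$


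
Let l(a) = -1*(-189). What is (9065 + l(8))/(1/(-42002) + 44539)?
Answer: 388686508/1870727077 ≈ 0.20777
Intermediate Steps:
l(a) = 189
(9065 + l(8))/(1/(-42002) + 44539) = (9065 + 189)/(1/(-42002) + 44539) = 9254/(-1/42002 + 44539) = 9254/(1870727077/42002) = 9254*(42002/1870727077) = 388686508/1870727077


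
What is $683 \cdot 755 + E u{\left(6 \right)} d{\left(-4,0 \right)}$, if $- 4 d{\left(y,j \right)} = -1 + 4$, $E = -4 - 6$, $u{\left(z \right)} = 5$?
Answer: $\frac{1031405}{2} \approx 5.157 \cdot 10^{5}$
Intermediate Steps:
$E = -10$ ($E = -4 - 6 = -10$)
$d{\left(y,j \right)} = - \frac{3}{4}$ ($d{\left(y,j \right)} = - \frac{-1 + 4}{4} = \left(- \frac{1}{4}\right) 3 = - \frac{3}{4}$)
$683 \cdot 755 + E u{\left(6 \right)} d{\left(-4,0 \right)} = 683 \cdot 755 + \left(-10\right) 5 \left(- \frac{3}{4}\right) = 515665 - - \frac{75}{2} = 515665 + \frac{75}{2} = \frac{1031405}{2}$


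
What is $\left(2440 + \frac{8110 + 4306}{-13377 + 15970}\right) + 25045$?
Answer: $\frac{71281021}{2593} \approx 27490.0$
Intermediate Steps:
$\left(2440 + \frac{8110 + 4306}{-13377 + 15970}\right) + 25045 = \left(2440 + \frac{12416}{2593}\right) + 25045 = \frac{6339336}{2593} + 25045 = \frac{71281021}{2593}$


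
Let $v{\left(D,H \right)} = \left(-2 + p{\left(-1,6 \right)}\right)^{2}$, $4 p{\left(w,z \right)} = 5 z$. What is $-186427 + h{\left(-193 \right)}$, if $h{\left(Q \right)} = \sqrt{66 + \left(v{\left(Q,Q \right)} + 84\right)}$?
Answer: $-186427 + \frac{\sqrt{721}}{2} \approx -1.8641 \cdot 10^{5}$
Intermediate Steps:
$p{\left(w,z \right)} = \frac{5 z}{4}$
$v{\left(D,H \right)} = \frac{121}{4}$ ($v{\left(D,H \right)} = \left(-2 + \frac{5}{4} \cdot 6\right)^{2} = \left(-2 + \frac{15}{2}\right)^{2} = \left(\frac{11}{2}\right)^{2} = \frac{121}{4}$)
$h{\left(Q \right)} = \frac{\sqrt{721}}{2}$ ($h{\left(Q \right)} = \sqrt{66 + \left(\frac{121}{4} + 84\right)} = \sqrt{66 + \frac{457}{4}} = \sqrt{\frac{721}{4}} = \frac{\sqrt{721}}{2}$)
$-186427 + h{\left(-193 \right)} = -186427 + \frac{\sqrt{721}}{2}$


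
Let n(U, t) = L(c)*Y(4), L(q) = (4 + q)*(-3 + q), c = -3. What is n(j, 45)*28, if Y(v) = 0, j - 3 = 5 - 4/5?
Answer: 0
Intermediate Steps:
j = 36/5 (j = 3 + (5 - 4/5) = 3 + 21/5 = 36/5 ≈ 7.2000)
L(q) = (-3 + q)*(4 + q)
n(U, t) = 0 (n(U, t) = (-12 - 3 + (-3)**2)*0 = (-12 - 3 + 9)*0 = -6*0 = 0)
n(j, 45)*28 = 0*28 = 0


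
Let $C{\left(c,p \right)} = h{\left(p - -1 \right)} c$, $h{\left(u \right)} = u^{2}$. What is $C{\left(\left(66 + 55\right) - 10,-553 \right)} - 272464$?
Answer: $33549680$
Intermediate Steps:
$C{\left(c,p \right)} = c \left(1 + p\right)^{2}$ ($C{\left(c,p \right)} = \left(p - -1\right)^{2} c = \left(p + 1\right)^{2} c = \left(1 + p\right)^{2} c = c \left(1 + p\right)^{2}$)
$C{\left(\left(66 + 55\right) - 10,-553 \right)} - 272464 = \left(\left(66 + 55\right) - 10\right) \left(1 - 553\right)^{2} - 272464 = \left(121 - 10\right) \left(-552\right)^{2} - 272464 = 111 \cdot 304704 - 272464 = 33822144 - 272464 = 33549680$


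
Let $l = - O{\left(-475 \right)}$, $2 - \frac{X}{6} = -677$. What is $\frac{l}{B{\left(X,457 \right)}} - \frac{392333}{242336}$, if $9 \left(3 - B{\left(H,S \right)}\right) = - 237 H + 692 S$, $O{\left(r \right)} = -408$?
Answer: $- \frac{253860198101}{157353853856} \approx -1.6133$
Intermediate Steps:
$X = 4074$ ($X = 12 - -4062 = 12 + 4062 = 4074$)
$B{\left(H,S \right)} = 3 - \frac{692 S}{9} + \frac{79 H}{3}$ ($B{\left(H,S \right)} = 3 - \frac{- 237 H + 692 S}{9} = 3 + \left(- \frac{692 S}{9} + \frac{79 H}{3}\right) = 3 - \frac{692 S}{9} + \frac{79 H}{3}$)
$l = 408$ ($l = \left(-1\right) \left(-408\right) = 408$)
$\frac{l}{B{\left(X,457 \right)}} - \frac{392333}{242336} = \frac{408}{3 - \frac{316244}{9} + \frac{79}{3} \cdot 4074} - \frac{392333}{242336} = \frac{408}{3 - \frac{316244}{9} + 107282} - \frac{392333}{242336} = \frac{408}{\frac{649321}{9}} - \frac{392333}{242336} = 408 \cdot \frac{9}{649321} - \frac{392333}{242336} = \frac{3672}{649321} - \frac{392333}{242336} = - \frac{253860198101}{157353853856}$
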